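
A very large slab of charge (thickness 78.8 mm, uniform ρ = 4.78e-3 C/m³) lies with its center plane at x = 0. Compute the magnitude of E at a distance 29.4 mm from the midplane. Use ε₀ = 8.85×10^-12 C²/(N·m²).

By symmetry E is perpendicular to the slab. A Gaussian pillbox from −29.4 mm to +29.4 mm (face area A) lies entirely within the slab.
Q_enc = ρ·(2x)·A and flux = 2EA, so 2EA = 2ρxA/ε₀ ⇒ E = |ρ|x/ε₀.
E = (4.78e-3)(0.0294)/(8.85×10^-12) = 1.59×10^7 N/C.

|E| ≈ 1.59e7 N/C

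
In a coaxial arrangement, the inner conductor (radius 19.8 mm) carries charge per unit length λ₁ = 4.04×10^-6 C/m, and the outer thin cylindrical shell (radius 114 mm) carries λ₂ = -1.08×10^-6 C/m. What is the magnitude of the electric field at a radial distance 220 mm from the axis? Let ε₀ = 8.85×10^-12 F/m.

Coaxial Gaussian cylinder, radius r = 220 mm, length L (r > 114 mm, enclosing both).
λ_enc = λ₁ + λ₂ = (4.04e-6) + (-1.08e-6) = 2.96×10^-6 C/m.
Gauss's law: E·2πrL = λ_enc L/ε₀.
E = |λ_enc|/(2πε₀r) = (2.96×10^-6)/(2π·8.85×10^-12·0.22) = 2.42×10^5 N/C.

|E| = 2.42×10^5 N/C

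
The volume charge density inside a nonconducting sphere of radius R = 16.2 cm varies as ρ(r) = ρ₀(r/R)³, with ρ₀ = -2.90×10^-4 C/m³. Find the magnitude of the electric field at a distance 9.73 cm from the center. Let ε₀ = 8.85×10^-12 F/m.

E = 1.15e5 V/m

By spherical symmetry E is radial; choose a Gaussian sphere of radius r = 9.73 cm (r < R).
Integrate the density: Q_enc = 4π ∫₀^r ρ₀(r'/R)^3 r'² dr' = 4πρ₀ r^6/(6·R³) = -1.212e-7 C.
Applying ∮E·dA = Q_enc/ε₀ with Φ = E(4πr²):
E = |Q_enc|/(4πε₀r²) = (1.212e-7)/(4π·8.85×10^-12·(0.0973)²) = 1.15×10^5 N/C.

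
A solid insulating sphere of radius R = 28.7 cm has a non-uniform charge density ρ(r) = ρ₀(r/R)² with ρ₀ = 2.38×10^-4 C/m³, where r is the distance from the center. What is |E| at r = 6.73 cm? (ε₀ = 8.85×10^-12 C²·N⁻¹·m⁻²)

Take a concentric spherical Gaussian surface of radius r = 6.73 cm (r < R).
Integrate the density: Q_enc = 4π ∫₀^r ρ₀(r'/R)^2 r'² dr' = 4πρ₀ r^5/(5·R²) = 1.003e-8 C.
Gauss's law: E·4πr² = Q_enc/ε₀.
E = |Q_enc|/(4πε₀r²) = (1.003×10^-8)/(4π·8.85×10^-12·(0.0673)²) = 1.99×10^4 N/C.

|E| = 1.99e4 N/C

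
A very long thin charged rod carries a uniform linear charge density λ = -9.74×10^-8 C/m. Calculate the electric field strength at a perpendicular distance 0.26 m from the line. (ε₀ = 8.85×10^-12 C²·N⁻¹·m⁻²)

|E| ≈ 6.74×10^3 N/C

Choose a coaxial cylinder of radius r = 0.26 m (arbitrary length L) as the Gaussian surface.
Q_enc = λL, so λ_enc = -9.74×10^-8 C/m.
Since E is radial and uniform over the curved surface, Φ = E·2πrL = Q_enc/ε₀ = λ_enc L/ε₀.
E = |λ_enc|/(2πε₀r) = (9.74×10^-8)/(2π·8.85×10^-12·0.26) = 6.74×10^3 N/C.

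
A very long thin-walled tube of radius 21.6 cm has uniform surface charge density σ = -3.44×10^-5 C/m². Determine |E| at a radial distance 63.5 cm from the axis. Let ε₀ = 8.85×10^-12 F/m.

Take a coaxial cylindrical Gaussian surface of radius r = 63.5 cm and length L (r > 21.6 cm).
The whole shell is enclosed: λ_enc = σ·2πR = (-3.44×10^-5)·2π·(0.216) = -4.669e-5 C/m.
Applying ∮E·dA = Q_enc/ε₀ with the end caps contributing no flux:
E = |λ_enc|/(2πε₀r) = (4.669e-5)/(2π·8.85×10^-12·0.635) = 1.32e6 N/C.

|E| = 1.32×10^6 N/C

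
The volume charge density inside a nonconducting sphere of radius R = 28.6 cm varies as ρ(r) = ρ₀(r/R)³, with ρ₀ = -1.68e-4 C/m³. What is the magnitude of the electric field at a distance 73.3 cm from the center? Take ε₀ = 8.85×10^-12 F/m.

1.38×10^5 V/m

Take a concentric spherical Gaussian surface of radius r = 73.3 cm (r > R, all charge enclosed).
Q_enc = 4π ∫₀^R ρ₀(r'/R)^3 r'² dr' = 4πρ₀R³/6 = -8.231×10^-6 C.
Gauss's law: E·4πr² = Q_enc/ε₀.
E = |Q_enc|/(4πε₀r²) = (8.231e-6)/(4π·8.85×10^-12·(0.733)²) = 1.38×10^5 N/C.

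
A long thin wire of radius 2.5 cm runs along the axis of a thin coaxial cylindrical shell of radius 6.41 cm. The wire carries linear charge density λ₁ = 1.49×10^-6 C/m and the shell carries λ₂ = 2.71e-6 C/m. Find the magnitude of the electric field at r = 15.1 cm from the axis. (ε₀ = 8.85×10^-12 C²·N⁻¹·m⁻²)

By cylindrical symmetry E is radial; use a coaxial Gaussian cylinder of radius 15.1 cm and length L (r > 6.41 cm, enclosing both).
λ_enc = λ₁ + λ₂ = (1.49e-6) + (2.71e-6) = 4.20e-6 C/m.
Since E is radial and uniform over the curved surface, Φ = E·2πrL = Q_enc/ε₀ = λ_enc L/ε₀.
E = |λ_enc|/(2πε₀r) = (4.20e-6)/(2π·8.85×10^-12·0.151) = 5.00×10^5 N/C.

5.00e5 N/C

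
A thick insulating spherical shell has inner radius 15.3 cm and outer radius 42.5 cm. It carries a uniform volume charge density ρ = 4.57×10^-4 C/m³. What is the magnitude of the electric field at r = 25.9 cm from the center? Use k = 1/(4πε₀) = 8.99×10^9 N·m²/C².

Take a concentric spherical Gaussian surface of radius r = 25.9 cm (within the shell material, 15.3 cm < r < 42.5 cm).
Enclosed charge is the volume from a to r: Q_enc = (4π/3)ρ(r³ − a³) = 2.64×10^-5 C.
By Gauss's law, ∮E·dA = E·4πr² = Q_enc/ε₀.
E = k|Q_enc|/r² = (8.99×10^9)(2.64e-5)/(0.259)² = 3.54×10^6 N/C.

E ≈ 3.54e6 N/C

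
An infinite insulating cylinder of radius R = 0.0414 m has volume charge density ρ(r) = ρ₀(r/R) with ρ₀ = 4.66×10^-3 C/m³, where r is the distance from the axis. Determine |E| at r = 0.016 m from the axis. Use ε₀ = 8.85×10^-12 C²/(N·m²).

Coaxial Gaussian cylinder, radius r = 0.016 m, length L (r < R).
Integrating ρ over the cross-section to radius r: λ_enc = (2πρ₀/R) ∫₀^r r'^2 dr' = 2πρ₀ r^3/(3·R) = 9.656×10^-7 C/m.
By Gauss's law (flux through the curved wall only), E·2πrL = λ_enc L/ε₀.
E = |λ_enc|/(2πε₀r) = (9.656×10^-7)/(2π·8.85×10^-12·0.016) = 1.09×10^6 N/C.

1.09e6 N/C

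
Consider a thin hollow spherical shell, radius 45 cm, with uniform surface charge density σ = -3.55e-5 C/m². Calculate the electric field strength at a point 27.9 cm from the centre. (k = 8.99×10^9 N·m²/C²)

By spherical symmetry E is radial; choose a Gaussian sphere of radius r = 27.9 cm (inside the shell, r < 45 cm).
No charge lies within this surface, so Q_enc = 0 and Gauss's law gives E·4πr² = 0 ⇒ E = 0.

|E| = 0 V/m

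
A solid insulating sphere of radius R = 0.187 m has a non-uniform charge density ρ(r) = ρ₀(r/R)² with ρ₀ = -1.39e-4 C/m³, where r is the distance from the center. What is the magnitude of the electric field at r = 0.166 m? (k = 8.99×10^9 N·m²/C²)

|E| = 4.11×10^5 N/C

By spherical symmetry E is radial; choose a Gaussian sphere of radius r = 0.166 m (r < R).
Integrate the density: Q_enc = 4π ∫₀^r ρ₀(r'/R)^2 r'² dr' = 4πρ₀ r^5/(5·R²) = -1.259×10^-6 C.
Gauss's law: E·4πr² = Q_enc/ε₀.
E = k|Q_enc|/r² = (8.99×10^9)(1.259×10^-6)/(0.166)² = 4.11×10^5 N/C.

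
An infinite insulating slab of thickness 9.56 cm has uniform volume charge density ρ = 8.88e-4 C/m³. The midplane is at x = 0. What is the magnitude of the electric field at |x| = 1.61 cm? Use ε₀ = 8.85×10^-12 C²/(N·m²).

|E| ≈ 1.62×10^6 N/C

By symmetry E is perpendicular to the slab. A Gaussian pillbox from −1.61 cm to +1.61 cm (face area A) lies entirely within the slab.
Q_enc = ρ·(2x)·A and flux = 2EA, so 2EA = 2ρxA/ε₀ ⇒ E = |ρ|x/ε₀.
E = (8.88×10^-4)(0.0161)/(8.85×10^-12) = 1.62e6 N/C.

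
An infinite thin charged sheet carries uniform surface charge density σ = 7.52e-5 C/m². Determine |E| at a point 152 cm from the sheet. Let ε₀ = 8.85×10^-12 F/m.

|E| = 4.25×10^6 N/C

The symmetry is planar: E is normal to the sheet and the same magnitude on both sides. Take a pillbox straddling the sheet with end-cap area A.
Flux Φ = 2EA and Q_enc = σA, so 2EA = σA/ε₀ ⇒ E = |σ|/(2ε₀), independent of distance.
E = |σ|/(2ε₀) = (7.52×10^-5)/(2·8.85×10^-12) = 4.25×10^6 N/C.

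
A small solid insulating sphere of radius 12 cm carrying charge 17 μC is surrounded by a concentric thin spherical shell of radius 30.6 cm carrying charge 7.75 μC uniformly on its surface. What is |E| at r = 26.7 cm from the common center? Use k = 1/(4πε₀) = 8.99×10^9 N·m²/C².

2.14e6 N/C

Take a concentric spherical Gaussian surface of radius r = 26.7 cm (between the bodies, 12 cm < r < 30.6 cm).
Only the inner charge is enclosed; the outer shell contributes nothing inside itself. Q_enc = 17 μC = 1.70×10^-5 C.
By Gauss's law, ∮E·dA = E·4πr² = Q_enc/ε₀.
E = k|Q_enc|/r² = (8.99×10^9)(1.70×10^-5)/(0.267)² = 2.14×10^6 N/C.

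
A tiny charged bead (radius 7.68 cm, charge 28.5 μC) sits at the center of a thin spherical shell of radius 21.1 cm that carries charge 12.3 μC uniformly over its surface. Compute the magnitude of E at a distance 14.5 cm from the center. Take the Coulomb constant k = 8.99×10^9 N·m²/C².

Use a concentric Gaussian sphere at r = 14.5 cm (between the bodies, 7.68 cm < r < 21.1 cm).
Only the inner charge is enclosed; the outer shell contributes nothing inside itself. Q_enc = 28.5 μC = 2.85×10^-5 C.
Gauss's law: E·4πr² = Q_enc/ε₀.
E = k|Q_enc|/r² = (8.99×10^9)(2.85×10^-5)/(0.145)² = 1.22×10^7 N/C.

|E| ≈ 1.22e7 N/C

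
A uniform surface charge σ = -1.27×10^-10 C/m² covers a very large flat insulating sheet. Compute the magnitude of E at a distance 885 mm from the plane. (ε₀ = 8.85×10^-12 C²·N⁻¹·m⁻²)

E = 7.18 N/C

Choose a cylindrical pillbox piercing the sheet, end faces (area A) parallel to it.
Flux Φ = 2EA and Q_enc = σA, so 2EA = σA/ε₀ ⇒ E = |σ|/(2ε₀), independent of distance.
E = |σ|/(2ε₀) = (1.27e-10)/(2·8.85×10^-12) = 7.18 N/C.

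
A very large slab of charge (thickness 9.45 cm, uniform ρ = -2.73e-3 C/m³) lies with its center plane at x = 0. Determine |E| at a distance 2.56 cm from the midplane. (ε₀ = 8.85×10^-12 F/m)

By symmetry E is perpendicular to the slab. A Gaussian pillbox from −2.56 cm to +2.56 cm (face area A) lies entirely within the slab.
Q_enc = ρ·(2x)·A and flux = 2EA, so 2EA = 2ρxA/ε₀ ⇒ E = |ρ|x/ε₀.
E = (2.73e-3)(0.0256)/(8.85×10^-12) = 7.90×10^6 N/C.

E = 7.90e6 V/m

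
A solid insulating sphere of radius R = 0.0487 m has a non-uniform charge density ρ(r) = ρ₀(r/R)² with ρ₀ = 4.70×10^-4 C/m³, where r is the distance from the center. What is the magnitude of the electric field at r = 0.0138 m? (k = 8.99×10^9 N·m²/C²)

Symmetry ⇒ E = E(r) r̂. Gaussian sphere of radius r = 0.0138 m (r < R).
Q_enc = ∫₀^r ρ(r')·4πr'² dr' = (4πρ₀/R²) ∫₀^r r'^4 dr' = 4πρ₀ r^5/(5·R²) = 2.493e-10 C.
Applying ∮E·dA = Q_enc/ε₀ with Φ = E(4πr²):
E = k|Q_enc|/r² = (8.99×10^9)(2.493×10^-10)/(0.0138)² = 1.18×10^4 N/C.

E = 1.18×10^4 V/m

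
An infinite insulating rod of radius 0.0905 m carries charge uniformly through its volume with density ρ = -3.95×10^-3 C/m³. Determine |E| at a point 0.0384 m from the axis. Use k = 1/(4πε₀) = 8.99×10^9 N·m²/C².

By cylindrical symmetry E is radial; use a coaxial Gaussian cylinder of radius 0.0384 m and length L (r < R).
Enclosed charge per unit length: λ_enc = ρ·πr² = (-3.95e-3)π(0.0384)² = -1.83×10^-5 C/m.
By Gauss's law (flux through the curved wall only), E·2πrL = λ_enc L/ε₀.
E = 2k|λ_enc|/r = 2(8.99×10^9)(1.83e-5)/(0.0384) = 8.57×10^6 N/C.

|E| ≈ 8.57×10^6 N/C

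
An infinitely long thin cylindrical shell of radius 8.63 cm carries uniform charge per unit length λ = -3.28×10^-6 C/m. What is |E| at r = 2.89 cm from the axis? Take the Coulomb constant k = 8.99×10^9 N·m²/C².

By cylindrical symmetry E is radial; use a coaxial Gaussian cylinder of radius 2.89 cm and length L (r < 8.63 cm, inside the shell).
No charge is enclosed, so Gauss's law gives E·2πrL = 0 ⇒ E = 0.

|E| = 0 V/m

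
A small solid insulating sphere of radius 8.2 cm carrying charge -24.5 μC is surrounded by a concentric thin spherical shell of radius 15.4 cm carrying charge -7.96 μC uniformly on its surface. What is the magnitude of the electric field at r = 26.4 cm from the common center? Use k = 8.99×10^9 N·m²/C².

By spherical symmetry E is radial; choose a Gaussian sphere of radius r = 26.4 cm (r > 15.4 cm, enclosing both).
Q_enc = (-24.5 μC) + (-7.96 μC) = -3.246×10^-5 C.
Gauss's law: E·4πr² = Q_enc/ε₀.
E = k|Q_enc|/r² = (8.99×10^9)(3.246e-5)/(0.264)² = 4.19e6 N/C.

E ≈ 4.19×10^6 V/m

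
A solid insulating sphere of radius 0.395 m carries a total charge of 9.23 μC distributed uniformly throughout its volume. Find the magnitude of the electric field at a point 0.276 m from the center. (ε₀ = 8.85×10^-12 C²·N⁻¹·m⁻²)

E = 3.72×10^5 N/C

Symmetry ⇒ E = E(r) r̂. Gaussian sphere of radius r = 0.276 m (r < R).
Only the charge within r is enclosed: Q_enc = Q·(r/R)³ = (9.23 μC)·(0.276 m/0.395 m)³ = 3.149×10^-6 C.
Gauss's law: E·4πr² = Q_enc/ε₀.
E = |Q_enc|/(4πε₀r²) = (3.149×10^-6)/(4π·8.85×10^-12·(0.276)²) = 3.72e5 N/C.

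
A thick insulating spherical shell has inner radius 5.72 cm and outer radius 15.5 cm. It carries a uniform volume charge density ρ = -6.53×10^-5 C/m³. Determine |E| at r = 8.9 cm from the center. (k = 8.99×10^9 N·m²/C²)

Use a concentric Gaussian sphere at r = 8.9 cm (within the shell material, 5.72 cm < r < 15.5 cm).
Only the shell between 5.72 cm and r is enclosed: Q_enc = ρ·(4π/3)(r³ − a³) = (-6.53×10^-5)·(4π/3)·((0.089)³ − (0.0572)³) = -1.416×10^-7 C.
Applying ∮E·dA = Q_enc/ε₀ with Φ = E(4πr²):
E = k|Q_enc|/r² = (8.99×10^9)(1.416e-7)/(0.089)² = 1.61e5 N/C.

|E| = 1.61×10^5 N/C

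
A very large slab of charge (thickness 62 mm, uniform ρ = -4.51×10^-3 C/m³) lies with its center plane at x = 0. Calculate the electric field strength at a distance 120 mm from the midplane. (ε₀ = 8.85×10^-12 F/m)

E ≈ 1.58e7 N/C

The point |x| = 120 mm lies outside the slab (half-thickness 0.031 m). A symmetric pillbox spanning the full slab encloses Q_enc = ρ·d·A.
Flux = 2EA ⇒ E = |ρ|d/(2ε₀), independent of distance outside.
E = (4.51×10^-3)(0.062)/(2·8.85×10^-12) = 1.58×10^7 N/C.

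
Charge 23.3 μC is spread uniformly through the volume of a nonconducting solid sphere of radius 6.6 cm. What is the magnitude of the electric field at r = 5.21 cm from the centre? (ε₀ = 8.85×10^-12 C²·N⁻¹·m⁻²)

|E| = 3.80e7 V/m

By spherical symmetry E is radial; choose a Gaussian sphere of radius r = 5.21 cm (r < R).
Only the charge within r is enclosed: Q_enc = Q·(r/R)³ = (23.3 μC)·(5.21 cm/6.6 cm)³ = 1.146e-5 C.
Since E is radial and uniform over the Gaussian sphere, Φ = E·4πr² = Q_enc/ε₀.
E = |Q_enc|/(4πε₀r²) = (1.146e-5)/(4π·8.85×10^-12·(0.0521)²) = 3.80×10^7 N/C.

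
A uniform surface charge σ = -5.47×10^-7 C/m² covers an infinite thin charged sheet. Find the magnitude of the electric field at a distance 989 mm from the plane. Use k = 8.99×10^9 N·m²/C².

The symmetry is planar: E is normal to the sheet and the same magnitude on both sides. Take a pillbox straddling the sheet with end-cap area A.
Only the two end caps contribute flux: Φ = 2EA. With Q_enc = σA, Gauss's law gives E = |σ|/(2ε₀).
E = 2πk|σ| = 2π(8.99×10^9)(5.47×10^-7) = 3.09×10^4 N/C.

E ≈ 3.09×10^4 V/m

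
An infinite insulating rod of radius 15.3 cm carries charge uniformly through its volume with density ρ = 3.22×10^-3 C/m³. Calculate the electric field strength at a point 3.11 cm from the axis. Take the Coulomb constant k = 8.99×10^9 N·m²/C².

E ≈ 5.66e6 V/m

Choose a coaxial cylinder of radius r = 3.11 cm (arbitrary length L) as the Gaussian surface (r < R).
Charge inside radius r per length L is ρ·πr²·L, so λ_enc = ρπr² = 9.784e-6 C/m.
Applying ∮E·dA = Q_enc/ε₀ with the end caps contributing no flux:
E = 2k|λ_enc|/r = 2(8.99×10^9)(9.784×10^-6)/(0.0311) = 5.66×10^6 N/C.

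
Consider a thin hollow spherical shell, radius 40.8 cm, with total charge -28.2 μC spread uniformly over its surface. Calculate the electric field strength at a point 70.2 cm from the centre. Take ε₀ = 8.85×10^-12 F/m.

Symmetry ⇒ E = E(r) r̂. Gaussian sphere of radius r = 70.2 cm (r > 40.8 cm).
The entire shell is enclosed: Q_enc = -2.82×10^-5 C.
Applying ∮E·dA = Q_enc/ε₀ with Φ = E(4πr²):
E = |Q_enc|/(4πε₀r²) = (2.82e-5)/(4π·8.85×10^-12·(0.702)²) = 5.15e5 N/C.

|E| = 5.15×10^5 N/C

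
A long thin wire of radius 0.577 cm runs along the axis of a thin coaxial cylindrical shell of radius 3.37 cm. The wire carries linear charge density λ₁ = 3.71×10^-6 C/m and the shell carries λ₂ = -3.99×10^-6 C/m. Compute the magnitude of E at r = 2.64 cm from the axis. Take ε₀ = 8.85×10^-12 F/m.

Take a coaxial cylindrical Gaussian surface of radius r = 2.64 cm and length L (between the conductors, 0.577 cm < r < 3.37 cm).
The shell at 3.37 cm lies outside the Gaussian surface, so λ_enc = λ₁ = 3.71×10^-6 C/m.
By Gauss's law (flux through the curved wall only), E·2πrL = λ_enc L/ε₀.
E = |λ_enc|/(2πε₀r) = (3.71×10^-6)/(2π·8.85×10^-12·0.0264) = 2.53e6 N/C.

E = 2.53e6 V/m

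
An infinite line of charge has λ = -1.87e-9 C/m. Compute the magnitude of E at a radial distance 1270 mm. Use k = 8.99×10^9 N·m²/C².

26.5 V/m

Choose a coaxial cylinder of radius r = 1270 mm (arbitrary length L) as the Gaussian surface.
Q_enc = λL, so λ_enc = -1.87×10^-9 C/m.
Gauss's law: E·2πrL = λ_enc L/ε₀.
E = 2k|λ_enc|/r = 2(8.99×10^9)(1.87×10^-9)/(1.27) = 26.5 N/C.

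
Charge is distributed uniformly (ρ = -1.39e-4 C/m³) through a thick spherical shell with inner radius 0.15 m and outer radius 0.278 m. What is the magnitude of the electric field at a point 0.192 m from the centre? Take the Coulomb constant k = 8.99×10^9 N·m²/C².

5.26×10^5 V/m

Symmetry ⇒ E = E(r) r̂. Gaussian sphere of radius r = 0.192 m (within the shell material, 0.15 m < r < 0.278 m).
Enclosed charge is the volume from a to r: Q_enc = (4π/3)ρ(r³ − a³) = -2.156e-6 C.
Since E is radial and uniform over the Gaussian sphere, Φ = E·4πr² = Q_enc/ε₀.
E = k|Q_enc|/r² = (8.99×10^9)(2.156×10^-6)/(0.192)² = 5.26×10^5 N/C.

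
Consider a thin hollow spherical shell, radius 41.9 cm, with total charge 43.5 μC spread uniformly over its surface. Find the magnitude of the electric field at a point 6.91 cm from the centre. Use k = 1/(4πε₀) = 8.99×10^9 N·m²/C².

Symmetry ⇒ E = E(r) r̂. Gaussian sphere of radius r = 6.91 cm (inside the shell, r < 41.9 cm).
No charge lies within this surface, so Q_enc = 0 and Gauss's law gives E·4πr² = 0 ⇒ E = 0.

|E| = 0 N/C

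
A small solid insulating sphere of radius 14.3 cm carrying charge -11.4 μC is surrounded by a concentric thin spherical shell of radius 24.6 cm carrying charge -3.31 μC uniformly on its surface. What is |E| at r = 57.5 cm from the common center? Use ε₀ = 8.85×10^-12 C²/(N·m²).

By spherical symmetry E is radial; choose a Gaussian sphere of radius r = 57.5 cm (r > 24.6 cm, enclosing both).
Q_enc = (-11.4 μC) + (-3.31 μC) = -1.471e-5 C.
Since E is radial and uniform over the Gaussian sphere, Φ = E·4πr² = Q_enc/ε₀.
E = |Q_enc|/(4πε₀r²) = (1.471e-5)/(4π·8.85×10^-12·(0.575)²) = 4.00e5 N/C.

E ≈ 4.00×10^5 V/m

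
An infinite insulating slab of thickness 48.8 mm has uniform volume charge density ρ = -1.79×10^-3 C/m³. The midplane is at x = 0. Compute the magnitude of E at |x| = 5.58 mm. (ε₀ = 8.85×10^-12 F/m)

By symmetry E is perpendicular to the slab. A Gaussian pillbox from −5.58 mm to +5.58 mm (face area A) lies entirely within the slab.
Q_enc = ρ·(2x)·A and flux = 2EA, so 2EA = 2ρxA/ε₀ ⇒ E = |ρ|x/ε₀.
E = (1.79e-3)(0.00558)/(8.85×10^-12) = 1.13e6 N/C.

E = 1.13e6 N/C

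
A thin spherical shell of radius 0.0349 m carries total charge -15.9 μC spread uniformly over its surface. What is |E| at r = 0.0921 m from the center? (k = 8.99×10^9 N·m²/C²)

|E| = 1.69×10^7 V/m

Symmetry ⇒ E = E(r) r̂. Gaussian sphere of radius r = 0.0921 m (r > 0.0349 m).
The entire shell is enclosed: Q_enc = -1.59×10^-5 C.
Since E is radial and uniform over the Gaussian sphere, Φ = E·4πr² = Q_enc/ε₀.
E = k|Q_enc|/r² = (8.99×10^9)(1.59e-5)/(0.0921)² = 1.69e7 N/C.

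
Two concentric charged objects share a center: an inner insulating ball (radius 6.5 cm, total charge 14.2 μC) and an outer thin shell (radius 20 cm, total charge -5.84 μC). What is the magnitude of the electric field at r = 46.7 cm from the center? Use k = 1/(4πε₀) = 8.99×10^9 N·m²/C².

3.45×10^5 V/m

Symmetry ⇒ E = E(r) r̂. Gaussian sphere of radius r = 46.7 cm (r > 20 cm, enclosing both).
Q_enc = (14.2 μC) + (-5.84 μC) = 8.36×10^-6 C.
Gauss's law: E·4πr² = Q_enc/ε₀.
E = k|Q_enc|/r² = (8.99×10^9)(8.36×10^-6)/(0.467)² = 3.45e5 N/C.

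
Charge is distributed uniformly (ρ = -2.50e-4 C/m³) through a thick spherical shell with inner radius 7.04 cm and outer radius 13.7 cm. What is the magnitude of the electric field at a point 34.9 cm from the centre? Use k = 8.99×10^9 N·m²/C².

Symmetry ⇒ E = E(r) r̂. Gaussian sphere of radius r = 34.9 cm (r > 13.7 cm, enclosing the whole shell).
Q_enc = ρ·(4π/3)(b³ − a³) = (-2.50e-4)·(4π/3)·((0.137)³ − (0.0704)³) = -2.327×10^-6 C.
Gauss's law: E·4πr² = Q_enc/ε₀.
E = k|Q_enc|/r² = (8.99×10^9)(2.327×10^-6)/(0.349)² = 1.72×10^5 N/C.

E = 1.72e5 N/C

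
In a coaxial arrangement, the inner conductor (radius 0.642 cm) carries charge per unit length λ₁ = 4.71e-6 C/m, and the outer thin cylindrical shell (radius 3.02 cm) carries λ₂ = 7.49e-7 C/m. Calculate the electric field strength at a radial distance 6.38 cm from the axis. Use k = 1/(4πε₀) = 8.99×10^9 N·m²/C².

Choose a coaxial cylinder of radius r = 6.38 cm (arbitrary length L) as the Gaussian surface (r > 3.02 cm, enclosing both).
λ_enc = λ₁ + λ₂ = (4.71e-6) + (7.49e-7) = 5.459×10^-6 C/m.
By Gauss's law (flux through the curved wall only), E·2πrL = λ_enc L/ε₀.
E = 2k|λ_enc|/r = 2(8.99×10^9)(5.459×10^-6)/(0.0638) = 1.54×10^6 N/C.

|E| = 1.54e6 N/C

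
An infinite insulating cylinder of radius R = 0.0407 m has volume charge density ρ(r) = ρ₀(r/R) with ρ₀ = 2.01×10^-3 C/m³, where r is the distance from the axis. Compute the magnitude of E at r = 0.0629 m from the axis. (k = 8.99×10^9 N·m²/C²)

By cylindrical symmetry E is radial; use a coaxial Gaussian cylinder of radius 0.0629 m and length L (r > R, full charge per length enclosed).
λ_enc = 2π ∫₀^R ρ₀(r'/R)^1 r' dr' = 2πρ₀R²/3 = 6.973×10^-6 C/m.
Gauss's law: E·2πrL = λ_enc L/ε₀.
E = 2k|λ_enc|/r = 2(8.99×10^9)(6.973×10^-6)/(0.0629) = 1.99×10^6 N/C.

|E| = 1.99×10^6 N/C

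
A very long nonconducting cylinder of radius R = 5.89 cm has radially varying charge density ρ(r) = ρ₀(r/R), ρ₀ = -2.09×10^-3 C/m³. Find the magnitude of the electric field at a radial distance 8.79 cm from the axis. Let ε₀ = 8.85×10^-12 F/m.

|E| = 3.11×10^6 N/C

Take a coaxial cylindrical Gaussian surface of radius r = 8.79 cm and length L (r > R, full charge per length enclosed).
λ_enc = 2π ∫₀^R ρ₀(r'/R)^1 r' dr' = 2πρ₀R²/3 = -1.519×10^-5 C/m.
Gauss's law: E·2πrL = λ_enc L/ε₀.
E = |λ_enc|/(2πε₀r) = (1.519×10^-5)/(2π·8.85×10^-12·0.0879) = 3.11×10^6 N/C.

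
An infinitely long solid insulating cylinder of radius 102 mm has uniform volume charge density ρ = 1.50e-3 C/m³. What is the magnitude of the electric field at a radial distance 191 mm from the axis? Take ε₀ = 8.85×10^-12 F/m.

Choose a coaxial cylinder of radius r = 191 mm (arbitrary length L) as the Gaussian surface (r > 102 mm, full cross-section enclosed).
λ_enc = ρ·πR² = (1.50×10^-3)π(0.102)² = 4.903×10^-5 C/m.
Since E is radial and uniform over the curved surface, Φ = E·2πrL = Q_enc/ε₀ = λ_enc L/ε₀.
E = |λ_enc|/(2πε₀r) = (4.903×10^-5)/(2π·8.85×10^-12·0.191) = 4.62×10^6 N/C.

4.62×10^6 V/m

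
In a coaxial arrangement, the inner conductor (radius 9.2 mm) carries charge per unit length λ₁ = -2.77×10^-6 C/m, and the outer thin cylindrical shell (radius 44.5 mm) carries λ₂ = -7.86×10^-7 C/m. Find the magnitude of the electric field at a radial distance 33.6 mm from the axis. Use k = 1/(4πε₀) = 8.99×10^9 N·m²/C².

Coaxial Gaussian cylinder, radius r = 33.6 mm, length L (between the conductors, 9.2 mm < r < 44.5 mm).
The shell at 44.5 mm lies outside the Gaussian surface, so λ_enc = λ₁ = -2.77×10^-6 C/m.
By Gauss's law (flux through the curved wall only), E·2πrL = λ_enc L/ε₀.
E = 2k|λ_enc|/r = 2(8.99×10^9)(2.77×10^-6)/(0.0336) = 1.48×10^6 N/C.

|E| = 1.48e6 N/C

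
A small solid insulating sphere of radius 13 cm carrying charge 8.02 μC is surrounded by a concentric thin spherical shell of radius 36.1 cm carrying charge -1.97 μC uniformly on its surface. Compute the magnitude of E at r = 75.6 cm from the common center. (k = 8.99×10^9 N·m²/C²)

E = 9.52e4 N/C

Take a concentric spherical Gaussian surface of radius r = 75.6 cm (r > 36.1 cm, enclosing both).
Q_enc = (8.02 μC) + (-1.97 μC) = 6.05e-6 C.
Gauss's law: E·4πr² = Q_enc/ε₀.
E = k|Q_enc|/r² = (8.99×10^9)(6.05×10^-6)/(0.756)² = 9.52×10^4 N/C.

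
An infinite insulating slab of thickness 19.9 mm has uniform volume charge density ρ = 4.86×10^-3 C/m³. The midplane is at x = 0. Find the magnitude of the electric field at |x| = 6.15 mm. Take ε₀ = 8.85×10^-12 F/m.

By symmetry E is perpendicular to the slab. A Gaussian pillbox from −6.15 mm to +6.15 mm (face area A) lies entirely within the slab.
Q_enc = ρ·(2x)·A and flux = 2EA, so 2EA = 2ρxA/ε₀ ⇒ E = |ρ|x/ε₀.
E = (4.86×10^-3)(0.00615)/(8.85×10^-12) = 3.38×10^6 N/C.

3.38×10^6 V/m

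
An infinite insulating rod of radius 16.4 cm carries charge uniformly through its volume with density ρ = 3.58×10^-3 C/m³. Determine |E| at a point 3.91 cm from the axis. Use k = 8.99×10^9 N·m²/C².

E ≈ 7.91×10^6 N/C

Coaxial Gaussian cylinder, radius r = 3.91 cm, length L (r < R).
Charge inside radius r per length L is ρ·πr²·L, so λ_enc = ρπr² = 1.719e-5 C/m.
Applying ∮E·dA = Q_enc/ε₀ with the end caps contributing no flux:
E = 2k|λ_enc|/r = 2(8.99×10^9)(1.719×10^-5)/(0.0391) = 7.91×10^6 N/C.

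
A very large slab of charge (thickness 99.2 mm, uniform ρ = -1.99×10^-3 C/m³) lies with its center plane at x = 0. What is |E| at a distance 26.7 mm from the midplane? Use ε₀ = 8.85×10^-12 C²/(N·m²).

By symmetry E is perpendicular to the slab. A Gaussian pillbox from −26.7 mm to +26.7 mm (face area A) lies entirely within the slab.
Q_enc = ρ·(2x)·A and flux = 2EA, so 2EA = 2ρxA/ε₀ ⇒ E = |ρ|x/ε₀.
E = (1.99e-3)(0.0267)/(8.85×10^-12) = 6.00×10^6 N/C.

|E| = 6.00e6 N/C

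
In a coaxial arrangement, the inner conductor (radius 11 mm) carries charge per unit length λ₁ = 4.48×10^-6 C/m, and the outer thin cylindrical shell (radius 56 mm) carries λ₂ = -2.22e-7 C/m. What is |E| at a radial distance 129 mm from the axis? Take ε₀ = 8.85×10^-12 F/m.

By cylindrical symmetry E is radial; use a coaxial Gaussian cylinder of radius 129 mm and length L (r > 56 mm, enclosing both).
λ_enc = λ₁ + λ₂ = (4.48×10^-6) + (-2.22e-7) = 4.258×10^-6 C/m.
Gauss's law: E·2πrL = λ_enc L/ε₀.
E = |λ_enc|/(2πε₀r) = (4.258e-6)/(2π·8.85×10^-12·0.129) = 5.94×10^5 N/C.

|E| ≈ 5.94×10^5 N/C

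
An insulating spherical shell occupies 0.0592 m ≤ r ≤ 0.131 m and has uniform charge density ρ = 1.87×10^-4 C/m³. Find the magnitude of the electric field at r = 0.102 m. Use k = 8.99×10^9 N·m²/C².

5.78×10^5 N/C

By spherical symmetry E is radial; choose a Gaussian sphere of radius r = 0.102 m (within the shell material, 0.0592 m < r < 0.131 m).
Only the shell between 0.0592 m and r is enclosed: Q_enc = ρ·(4π/3)(r³ − a³) = (1.87e-4)·(4π/3)·((0.102)³ − (0.0592)³) = 6.687×10^-7 C.
Since E is radial and uniform over the Gaussian sphere, Φ = E·4πr² = Q_enc/ε₀.
E = k|Q_enc|/r² = (8.99×10^9)(6.687×10^-7)/(0.102)² = 5.78×10^5 N/C.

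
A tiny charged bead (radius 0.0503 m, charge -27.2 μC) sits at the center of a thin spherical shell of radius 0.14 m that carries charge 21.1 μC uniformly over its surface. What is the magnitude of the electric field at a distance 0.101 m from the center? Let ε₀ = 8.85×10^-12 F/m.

|E| = 2.40×10^7 N/C

By spherical symmetry E is radial; choose a Gaussian sphere of radius r = 0.101 m (between the bodies, 0.0503 m < r < 0.14 m).
The shell at 0.14 m lies outside the Gaussian surface, so Q_enc = -27.2 μC = -2.72×10^-5 C.
Since E is radial and uniform over the Gaussian sphere, Φ = E·4πr² = Q_enc/ε₀.
E = |Q_enc|/(4πε₀r²) = (2.72×10^-5)/(4π·8.85×10^-12·(0.101)²) = 2.40×10^7 N/C.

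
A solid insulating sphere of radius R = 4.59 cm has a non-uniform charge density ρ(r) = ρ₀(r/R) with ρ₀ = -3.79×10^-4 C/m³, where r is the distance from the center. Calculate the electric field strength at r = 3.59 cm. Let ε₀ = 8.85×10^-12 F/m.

|E| ≈ 3.01×10^5 N/C

Take a concentric spherical Gaussian surface of radius r = 3.59 cm (r < R).
Integrate the density: Q_enc = 4π ∫₀^r ρ₀(r'/R)^1 r'² dr' = 4πρ₀ r^4/(4·R) = -4.309e-8 C.
Applying ∮E·dA = Q_enc/ε₀ with Φ = E(4πr²):
E = |Q_enc|/(4πε₀r²) = (4.309e-8)/(4π·8.85×10^-12·(0.0359)²) = 3.01×10^5 N/C.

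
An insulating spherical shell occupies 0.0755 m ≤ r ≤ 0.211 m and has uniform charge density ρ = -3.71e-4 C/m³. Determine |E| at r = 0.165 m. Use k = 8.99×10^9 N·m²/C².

Take a concentric spherical Gaussian surface of radius r = 0.165 m (within the shell material, 0.0755 m < r < 0.211 m).
Only the shell between 0.0755 m and r is enclosed: Q_enc = ρ·(4π/3)(r³ − a³) = (-3.71e-4)·(4π/3)·((0.165)³ − (0.0755)³) = -6.312e-6 C.
Applying ∮E·dA = Q_enc/ε₀ with Φ = E(4πr²):
E = k|Q_enc|/r² = (8.99×10^9)(6.312e-6)/(0.165)² = 2.08e6 N/C.

|E| = 2.08×10^6 N/C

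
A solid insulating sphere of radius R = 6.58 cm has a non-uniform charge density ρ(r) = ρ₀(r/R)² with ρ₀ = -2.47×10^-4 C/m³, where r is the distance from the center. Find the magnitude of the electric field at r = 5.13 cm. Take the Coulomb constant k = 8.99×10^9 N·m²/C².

By spherical symmetry E is radial; choose a Gaussian sphere of radius r = 5.13 cm (r < R).
Q_enc = ∫₀^r ρ(r')·4πr'² dr' = (4πρ₀/R²) ∫₀^r r'^4 dr' = 4πρ₀ r^5/(5·R²) = -5.094×10^-8 C.
Gauss's law: E·4πr² = Q_enc/ε₀.
E = k|Q_enc|/r² = (8.99×10^9)(5.094×10^-8)/(0.0513)² = 1.74×10^5 N/C.

|E| ≈ 1.74e5 V/m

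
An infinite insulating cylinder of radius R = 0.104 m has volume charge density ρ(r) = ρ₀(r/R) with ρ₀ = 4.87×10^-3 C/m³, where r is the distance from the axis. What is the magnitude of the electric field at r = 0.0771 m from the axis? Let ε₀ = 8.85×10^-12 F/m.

1.05×10^7 V/m

Take a coaxial cylindrical Gaussian surface of radius r = 0.0771 m and length L (r < R).
λ_enc = ∫₀^r ρ(r')·2πr' dr' = (2πρ₀/R)·r^3/3 = 4.495×10^-5 C/m.
Since E is radial and uniform over the curved surface, Φ = E·2πrL = Q_enc/ε₀ = λ_enc L/ε₀.
E = |λ_enc|/(2πε₀r) = (4.495e-5)/(2π·8.85×10^-12·0.0771) = 1.05×10^7 N/C.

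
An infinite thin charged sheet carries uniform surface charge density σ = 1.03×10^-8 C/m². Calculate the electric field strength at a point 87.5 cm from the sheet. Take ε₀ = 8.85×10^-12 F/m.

The symmetry is planar: E is normal to the sheet and the same magnitude on both sides. Take a pillbox straddling the sheet with end-cap area A.
Only the two end caps contribute flux: Φ = 2EA. With Q_enc = σA, Gauss's law gives E = |σ|/(2ε₀).
E = |σ|/(2ε₀) = (1.03×10^-8)/(2·8.85×10^-12) = 582 N/C.

E ≈ 582 N/C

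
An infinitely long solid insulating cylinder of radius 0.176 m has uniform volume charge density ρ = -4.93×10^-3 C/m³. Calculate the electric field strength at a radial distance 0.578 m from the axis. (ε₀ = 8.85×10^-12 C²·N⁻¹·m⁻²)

Choose a coaxial cylinder of radius r = 0.578 m (arbitrary length L) as the Gaussian surface (r > 0.176 m, full cross-section enclosed).
λ_enc = ρ·πR² = (-4.93×10^-3)π(0.176)² = -4.798×10^-4 C/m.
Since E is radial and uniform over the curved surface, Φ = E·2πrL = Q_enc/ε₀ = λ_enc L/ε₀.
E = |λ_enc|/(2πε₀r) = (4.798×10^-4)/(2π·8.85×10^-12·0.578) = 1.49×10^7 N/C.

|E| ≈ 1.49×10^7 N/C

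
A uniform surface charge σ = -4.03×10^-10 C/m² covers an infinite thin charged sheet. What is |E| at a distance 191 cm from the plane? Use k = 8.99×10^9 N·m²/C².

By planar symmetry E is perpendicular to the sheet and uniform; use a Gaussian pillbox with flat faces of area A on each side of the sheet.
Only the two end caps contribute flux: Φ = 2EA. With Q_enc = σA, Gauss's law gives E = |σ|/(2ε₀).
E = 2πk|σ| = 2π(8.99×10^9)(4.03×10^-10) = 22.8 N/C.

|E| = 22.8 N/C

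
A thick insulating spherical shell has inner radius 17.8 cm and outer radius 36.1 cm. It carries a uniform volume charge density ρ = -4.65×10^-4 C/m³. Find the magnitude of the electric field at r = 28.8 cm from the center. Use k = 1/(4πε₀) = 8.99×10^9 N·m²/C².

E ≈ 3.85×10^6 N/C

Use a concentric Gaussian sphere at r = 28.8 cm (within the shell material, 17.8 cm < r < 36.1 cm).
Only the shell between 17.8 cm and r is enclosed: Q_enc = ρ·(4π/3)(r³ − a³) = (-4.65×10^-4)·(4π/3)·((0.288)³ − (0.178)³) = -3.554×10^-5 C.
Since E is radial and uniform over the Gaussian sphere, Φ = E·4πr² = Q_enc/ε₀.
E = k|Q_enc|/r² = (8.99×10^9)(3.554e-5)/(0.288)² = 3.85×10^6 N/C.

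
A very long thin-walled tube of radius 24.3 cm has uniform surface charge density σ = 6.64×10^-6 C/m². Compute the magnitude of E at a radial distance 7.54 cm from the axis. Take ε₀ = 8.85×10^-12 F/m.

Choose a coaxial cylinder of radius r = 7.54 cm (arbitrary length L) as the Gaussian surface (r < 24.3 cm, inside the shell).
All the surface charge lies outside this cylinder: Q_enc = 0, hence E = 0.

E = 0 (no enclosed charge)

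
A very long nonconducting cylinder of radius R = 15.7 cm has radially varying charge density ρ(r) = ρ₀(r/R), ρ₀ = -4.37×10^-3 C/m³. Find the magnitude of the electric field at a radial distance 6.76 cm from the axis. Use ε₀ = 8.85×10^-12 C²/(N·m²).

Take a coaxial cylindrical Gaussian surface of radius r = 6.76 cm and length L (r < R).
λ_enc = ∫₀^r ρ(r')·2πr' dr' = (2πρ₀/R)·r^3/3 = -1.801×10^-5 C/m.
By Gauss's law (flux through the curved wall only), E·2πrL = λ_enc L/ε₀.
E = |λ_enc|/(2πε₀r) = (1.801×10^-5)/(2π·8.85×10^-12·0.0676) = 4.79e6 N/C.

E ≈ 4.79×10^6 N/C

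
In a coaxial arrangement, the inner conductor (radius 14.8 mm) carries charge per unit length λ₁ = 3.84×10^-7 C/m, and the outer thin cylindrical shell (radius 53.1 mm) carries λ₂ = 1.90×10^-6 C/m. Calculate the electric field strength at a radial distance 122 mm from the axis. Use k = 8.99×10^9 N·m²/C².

3.37e5 V/m

Choose a coaxial cylinder of radius r = 122 mm (arbitrary length L) as the Gaussian surface (r > 53.1 mm, enclosing both).
λ_enc = λ₁ + λ₂ = (3.84e-7) + (1.90e-6) = 2.284×10^-6 C/m.
By Gauss's law (flux through the curved wall only), E·2πrL = λ_enc L/ε₀.
E = 2k|λ_enc|/r = 2(8.99×10^9)(2.284e-6)/(0.122) = 3.37×10^5 N/C.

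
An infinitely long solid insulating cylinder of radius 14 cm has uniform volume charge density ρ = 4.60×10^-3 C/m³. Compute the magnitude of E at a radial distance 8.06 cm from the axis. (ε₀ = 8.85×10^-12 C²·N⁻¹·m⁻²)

E ≈ 2.09e7 N/C

Take a coaxial cylindrical Gaussian surface of radius r = 8.06 cm and length L (r < R).
Enclosed charge per unit length: λ_enc = ρ·πr² = (4.60×10^-3)π(0.0806)² = 9.388×10^-5 C/m.
By Gauss's law (flux through the curved wall only), E·2πrL = λ_enc L/ε₀.
E = |λ_enc|/(2πε₀r) = (9.388×10^-5)/(2π·8.85×10^-12·0.0806) = 2.09×10^7 N/C.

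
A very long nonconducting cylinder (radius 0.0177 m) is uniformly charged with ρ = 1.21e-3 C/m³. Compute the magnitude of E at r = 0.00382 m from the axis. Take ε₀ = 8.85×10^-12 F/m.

Choose a coaxial cylinder of radius r = 0.00382 m (arbitrary length L) as the Gaussian surface (r < R).
Charge inside radius r per length L is ρ·πr²·L, so λ_enc = ρπr² = 5.547e-8 C/m.
Since E is radial and uniform over the curved surface, Φ = E·2πrL = Q_enc/ε₀ = λ_enc L/ε₀.
E = |λ_enc|/(2πε₀r) = (5.547e-8)/(2π·8.85×10^-12·0.00382) = 2.61e5 N/C.

|E| = 2.61e5 V/m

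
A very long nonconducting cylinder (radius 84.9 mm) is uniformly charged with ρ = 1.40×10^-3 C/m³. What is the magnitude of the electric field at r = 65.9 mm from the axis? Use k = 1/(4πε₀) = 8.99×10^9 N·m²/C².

E = 5.21×10^6 N/C

Choose a coaxial cylinder of radius r = 65.9 mm (arbitrary length L) as the Gaussian surface (r < R).
Enclosed charge per unit length: λ_enc = ρ·πr² = (1.40×10^-3)π(0.0659)² = 1.91×10^-5 C/m.
Gauss's law: E·2πrL = λ_enc L/ε₀.
E = 2k|λ_enc|/r = 2(8.99×10^9)(1.91×10^-5)/(0.0659) = 5.21e6 N/C.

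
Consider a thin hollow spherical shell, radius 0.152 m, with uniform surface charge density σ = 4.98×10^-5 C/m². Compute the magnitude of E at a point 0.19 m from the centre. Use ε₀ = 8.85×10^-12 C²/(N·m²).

3.60×10^6 V/m

By spherical symmetry E is radial; choose a Gaussian sphere of radius r = 0.19 m (r > 0.152 m).
The entire shell is enclosed: Q_enc = σ·4πR² = (4.98e-5)·4π·(0.152)² = 1.446e-5 C.
Since E is radial and uniform over the Gaussian sphere, Φ = E·4πr² = Q_enc/ε₀.
E = |Q_enc|/(4πε₀r²) = (1.446×10^-5)/(4π·8.85×10^-12·(0.19)²) = 3.60e6 N/C.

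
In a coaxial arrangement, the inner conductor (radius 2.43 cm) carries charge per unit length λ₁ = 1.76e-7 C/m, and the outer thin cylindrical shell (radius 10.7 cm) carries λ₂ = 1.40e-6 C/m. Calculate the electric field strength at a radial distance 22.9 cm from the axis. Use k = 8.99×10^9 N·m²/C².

|E| = 1.24×10^5 N/C

Take a coaxial cylindrical Gaussian surface of radius r = 22.9 cm and length L (r > 10.7 cm, enclosing both).
λ_enc = λ₁ + λ₂ = (1.76×10^-7) + (1.40×10^-6) = 1.576×10^-6 C/m.
Gauss's law: E·2πrL = λ_enc L/ε₀.
E = 2k|λ_enc|/r = 2(8.99×10^9)(1.576×10^-6)/(0.229) = 1.24e5 N/C.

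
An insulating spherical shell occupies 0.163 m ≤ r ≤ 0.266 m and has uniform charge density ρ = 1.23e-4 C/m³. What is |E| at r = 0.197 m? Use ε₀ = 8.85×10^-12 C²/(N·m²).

Use a concentric Gaussian sphere at r = 0.197 m (within the shell material, 0.163 m < r < 0.266 m).
Enclosed charge is the volume from a to r: Q_enc = (4π/3)ρ(r³ − a³) = 1.708×10^-6 C.
By Gauss's law, ∮E·dA = E·4πr² = Q_enc/ε₀.
E = |Q_enc|/(4πε₀r²) = (1.708×10^-6)/(4π·8.85×10^-12·(0.197)²) = 3.96e5 N/C.

3.96×10^5 N/C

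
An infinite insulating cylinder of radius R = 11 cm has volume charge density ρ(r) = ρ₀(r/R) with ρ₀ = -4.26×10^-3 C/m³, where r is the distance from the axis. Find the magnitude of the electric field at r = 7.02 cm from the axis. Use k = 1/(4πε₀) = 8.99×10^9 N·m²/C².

|E| ≈ 7.19×10^6 V/m

Take a coaxial cylindrical Gaussian surface of radius r = 7.02 cm and length L (r < R).
λ_enc = ∫₀^r ρ(r')·2πr' dr' = (2πρ₀/R)·r^3/3 = -2.806e-5 C/m.
By Gauss's law (flux through the curved wall only), E·2πrL = λ_enc L/ε₀.
E = 2k|λ_enc|/r = 2(8.99×10^9)(2.806×10^-5)/(0.0702) = 7.19e6 N/C.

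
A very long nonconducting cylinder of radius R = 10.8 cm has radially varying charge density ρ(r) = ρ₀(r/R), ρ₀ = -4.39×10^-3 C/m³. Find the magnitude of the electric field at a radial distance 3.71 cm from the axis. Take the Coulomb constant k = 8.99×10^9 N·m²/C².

E = 2.11×10^6 N/C

Take a coaxial cylindrical Gaussian surface of radius r = 3.71 cm and length L (r < R).
Integrating ρ over the cross-section to radius r: λ_enc = (2πρ₀/R) ∫₀^r r'^2 dr' = 2πρ₀ r^3/(3·R) = -4.347×10^-6 C/m.
By Gauss's law (flux through the curved wall only), E·2πrL = λ_enc L/ε₀.
E = 2k|λ_enc|/r = 2(8.99×10^9)(4.347e-6)/(0.0371) = 2.11×10^6 N/C.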